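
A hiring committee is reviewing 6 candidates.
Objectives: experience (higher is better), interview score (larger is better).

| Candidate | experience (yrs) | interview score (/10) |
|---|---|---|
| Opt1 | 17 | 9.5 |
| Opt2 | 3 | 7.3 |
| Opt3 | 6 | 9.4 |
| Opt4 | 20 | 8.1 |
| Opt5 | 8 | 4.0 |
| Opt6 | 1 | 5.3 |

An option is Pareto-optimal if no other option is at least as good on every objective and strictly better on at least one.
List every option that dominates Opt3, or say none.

Opt1

Opt1: experience 17≥6, interview score 9.5≥9.4 — dominates Opt3.
Others (Opt2, Opt4, Opt5, Opt6) are each worse than Opt3 on at least one objective.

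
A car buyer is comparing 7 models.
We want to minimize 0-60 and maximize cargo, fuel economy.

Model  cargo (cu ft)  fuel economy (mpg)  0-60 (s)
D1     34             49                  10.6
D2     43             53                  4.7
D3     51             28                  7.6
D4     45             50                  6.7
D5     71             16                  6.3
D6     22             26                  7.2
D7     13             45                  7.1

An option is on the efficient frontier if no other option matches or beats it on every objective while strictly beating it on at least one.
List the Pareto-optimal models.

D1: dominated by D2 (cargo 43≥34, fuel economy 53≥49, 0-60 4.7≤10.6).
D2: not dominated (best fuel economy).
D3: not dominated.
D4: not dominated.
D5: not dominated (best cargo).
D6: dominated by D2 (cargo 43≥22, fuel economy 53≥26, 0-60 4.7≤7.2).
D7: dominated by D2 (cargo 43≥13, fuel economy 53≥45, 0-60 4.7≤7.1).

D2, D3, D4, D5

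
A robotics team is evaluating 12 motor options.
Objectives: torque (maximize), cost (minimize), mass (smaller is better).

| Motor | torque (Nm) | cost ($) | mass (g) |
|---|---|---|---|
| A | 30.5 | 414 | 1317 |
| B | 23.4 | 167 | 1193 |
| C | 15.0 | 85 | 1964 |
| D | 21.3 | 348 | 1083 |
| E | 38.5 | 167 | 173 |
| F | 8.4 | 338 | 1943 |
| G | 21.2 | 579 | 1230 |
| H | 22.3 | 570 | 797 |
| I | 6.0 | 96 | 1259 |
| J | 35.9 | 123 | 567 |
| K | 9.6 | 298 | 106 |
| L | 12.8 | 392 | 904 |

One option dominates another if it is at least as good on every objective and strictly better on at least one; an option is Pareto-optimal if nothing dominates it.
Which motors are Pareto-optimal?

A: dominated by E (torque 38.5≥30.5, cost 167≤414, mass 173≤1317).
B: dominated by E (torque 38.5≥23.4, cost 167≤167, mass 173≤1193).
C: not dominated (best cost).
D: dominated by E (torque 38.5≥21.3, cost 167≤348, mass 173≤1083).
E: not dominated (best torque).
F: dominated by B (torque 23.4≥8.4, cost 167≤338, mass 1193≤1943).
G: dominated by B (torque 23.4≥21.2, cost 167≤579, mass 1193≤1230).
H: dominated by E (torque 38.5≥22.3, cost 167≤570, mass 173≤797).
I: not dominated.
J: not dominated.
K: not dominated (best mass).
L: dominated by E (torque 38.5≥12.8, cost 167≤392, mass 173≤904).

C, E, I, J, K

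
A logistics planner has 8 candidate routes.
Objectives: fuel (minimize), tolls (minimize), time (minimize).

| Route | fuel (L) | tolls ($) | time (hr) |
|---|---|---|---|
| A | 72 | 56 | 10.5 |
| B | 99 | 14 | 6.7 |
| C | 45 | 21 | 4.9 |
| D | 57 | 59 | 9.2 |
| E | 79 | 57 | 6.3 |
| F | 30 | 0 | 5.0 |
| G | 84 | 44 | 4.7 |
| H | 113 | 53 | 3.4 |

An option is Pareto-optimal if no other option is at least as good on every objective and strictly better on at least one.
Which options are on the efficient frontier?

C, F, G, H

A: dominated by C (fuel 45≤72, tolls 21≤56, time 4.9≤10.5).
B: dominated by F (fuel 30≤99, tolls 0≤14, time 5.0≤6.7).
C: not dominated.
D: dominated by C (fuel 45≤57, tolls 21≤59, time 4.9≤9.2).
E: dominated by C (fuel 45≤79, tolls 21≤57, time 4.9≤6.3).
F: not dominated (best fuel).
G: not dominated.
H: not dominated (best time).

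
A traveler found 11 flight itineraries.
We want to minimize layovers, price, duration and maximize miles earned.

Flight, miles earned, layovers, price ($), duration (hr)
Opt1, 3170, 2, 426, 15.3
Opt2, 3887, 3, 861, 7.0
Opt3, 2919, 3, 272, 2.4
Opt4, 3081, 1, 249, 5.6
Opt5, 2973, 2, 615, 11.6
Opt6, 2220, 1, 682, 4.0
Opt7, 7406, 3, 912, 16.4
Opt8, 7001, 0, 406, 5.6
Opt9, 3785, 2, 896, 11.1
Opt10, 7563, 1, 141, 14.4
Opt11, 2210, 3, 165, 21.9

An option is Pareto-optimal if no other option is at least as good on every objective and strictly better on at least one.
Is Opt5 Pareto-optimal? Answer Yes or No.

Opt4 vs Opt5: miles earned 3081≥2973, layovers 1≤2, price 249≤615, duration 5.6≤11.6 — Opt4 is at least as good on every objective and strictly better on at least one, so Opt4 dominates Opt5.

No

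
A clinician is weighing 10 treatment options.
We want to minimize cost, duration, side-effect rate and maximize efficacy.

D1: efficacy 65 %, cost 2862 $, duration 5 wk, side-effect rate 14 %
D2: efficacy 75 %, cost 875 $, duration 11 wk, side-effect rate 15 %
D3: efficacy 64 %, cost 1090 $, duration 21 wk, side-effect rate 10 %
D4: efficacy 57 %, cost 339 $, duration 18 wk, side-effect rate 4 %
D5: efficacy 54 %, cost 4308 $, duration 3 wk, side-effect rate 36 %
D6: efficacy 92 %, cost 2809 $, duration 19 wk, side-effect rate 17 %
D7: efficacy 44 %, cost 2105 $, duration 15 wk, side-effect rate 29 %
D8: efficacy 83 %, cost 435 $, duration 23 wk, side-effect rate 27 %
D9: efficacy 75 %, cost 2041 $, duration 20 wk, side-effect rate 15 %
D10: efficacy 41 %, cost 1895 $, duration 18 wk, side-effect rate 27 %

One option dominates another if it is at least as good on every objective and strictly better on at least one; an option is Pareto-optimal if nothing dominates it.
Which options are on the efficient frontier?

D1: not dominated.
D2: not dominated.
D3: not dominated.
D4: not dominated (best cost).
D5: not dominated (best duration).
D6: not dominated (best efficacy).
D7: dominated by D2 (efficacy 75≥44, cost 875≤2105, duration 11≤15, side-effect rate 15≤29).
D8: not dominated.
D9: dominated by D2 (efficacy 75≥75, cost 875≤2041, duration 11≤20, side-effect rate 15≤15).
D10: dominated by D2 (efficacy 75≥41, cost 875≤1895, duration 11≤18, side-effect rate 15≤27).

D1, D2, D3, D4, D5, D6, D8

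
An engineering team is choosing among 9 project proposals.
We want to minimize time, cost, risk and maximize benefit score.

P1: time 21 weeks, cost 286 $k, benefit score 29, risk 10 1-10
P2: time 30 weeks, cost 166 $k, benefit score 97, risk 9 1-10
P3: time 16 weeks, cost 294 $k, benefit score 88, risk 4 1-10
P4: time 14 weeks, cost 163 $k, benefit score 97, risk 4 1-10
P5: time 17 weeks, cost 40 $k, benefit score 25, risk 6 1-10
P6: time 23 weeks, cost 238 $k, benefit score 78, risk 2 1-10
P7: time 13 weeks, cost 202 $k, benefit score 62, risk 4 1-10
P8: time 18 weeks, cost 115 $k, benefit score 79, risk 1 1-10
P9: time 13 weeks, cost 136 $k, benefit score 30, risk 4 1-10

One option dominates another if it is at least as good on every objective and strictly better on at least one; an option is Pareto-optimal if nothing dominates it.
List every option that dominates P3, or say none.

P4: time 14≤16, cost 163≤294, benefit score 97≥88, risk 4≤4 — dominates P3.
Others (P1, P2, P5, P6, P7, P8, P9) are each worse than P3 on at least one objective.

P4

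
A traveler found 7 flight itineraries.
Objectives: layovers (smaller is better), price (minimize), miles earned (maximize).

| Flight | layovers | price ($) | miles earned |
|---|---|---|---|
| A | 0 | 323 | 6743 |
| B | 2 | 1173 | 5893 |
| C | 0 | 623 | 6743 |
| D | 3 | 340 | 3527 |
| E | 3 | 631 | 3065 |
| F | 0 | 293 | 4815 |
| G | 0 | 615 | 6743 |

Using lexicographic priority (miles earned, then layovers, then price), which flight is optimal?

First maximize miles earned: best is 6743, kept {A, C, G}.
Then minimize layovers: best is 0, kept {A, C, G}.
Then minimize price: best is 323, kept {A}.

A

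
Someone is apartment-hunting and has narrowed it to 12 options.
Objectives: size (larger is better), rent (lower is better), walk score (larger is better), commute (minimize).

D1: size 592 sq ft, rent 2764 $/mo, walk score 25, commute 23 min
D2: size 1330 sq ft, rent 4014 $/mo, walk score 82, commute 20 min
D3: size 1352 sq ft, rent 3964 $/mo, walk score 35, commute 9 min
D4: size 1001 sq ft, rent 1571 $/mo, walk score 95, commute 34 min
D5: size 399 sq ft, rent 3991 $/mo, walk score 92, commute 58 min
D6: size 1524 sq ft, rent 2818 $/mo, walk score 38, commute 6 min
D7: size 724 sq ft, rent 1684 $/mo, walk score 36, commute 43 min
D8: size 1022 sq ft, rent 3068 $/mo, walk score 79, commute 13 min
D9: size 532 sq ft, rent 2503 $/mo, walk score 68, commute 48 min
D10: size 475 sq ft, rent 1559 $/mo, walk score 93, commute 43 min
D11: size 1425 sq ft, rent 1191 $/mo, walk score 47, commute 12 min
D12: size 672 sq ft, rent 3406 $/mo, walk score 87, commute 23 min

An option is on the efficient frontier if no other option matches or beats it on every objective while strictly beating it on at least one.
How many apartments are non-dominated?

7

D1: dominated by D11 (size 1425≥592, rent 1191≤2764, walk score 47≥25, commute 12≤23).
D2: not dominated.
D3: dominated by D6 (size 1524≥1352, rent 2818≤3964, walk score 38≥35, commute 6≤9).
D4: not dominated (best walk score).
D5: dominated by D4 (size 1001≥399, rent 1571≤3991, walk score 95≥92, commute 34≤58).
D6: not dominated (best size).
D7: dominated by D4 (size 1001≥724, rent 1571≤1684, walk score 95≥36, commute 34≤43).
D8: not dominated.
D9: dominated by D4 (size 1001≥532, rent 1571≤2503, walk score 95≥68, commute 34≤48).
D10: not dominated.
D11: not dominated (best rent).
D12: not dominated.
Pareto-optimal: D2, D4, D6, D8, D10, D11, D12 → 7.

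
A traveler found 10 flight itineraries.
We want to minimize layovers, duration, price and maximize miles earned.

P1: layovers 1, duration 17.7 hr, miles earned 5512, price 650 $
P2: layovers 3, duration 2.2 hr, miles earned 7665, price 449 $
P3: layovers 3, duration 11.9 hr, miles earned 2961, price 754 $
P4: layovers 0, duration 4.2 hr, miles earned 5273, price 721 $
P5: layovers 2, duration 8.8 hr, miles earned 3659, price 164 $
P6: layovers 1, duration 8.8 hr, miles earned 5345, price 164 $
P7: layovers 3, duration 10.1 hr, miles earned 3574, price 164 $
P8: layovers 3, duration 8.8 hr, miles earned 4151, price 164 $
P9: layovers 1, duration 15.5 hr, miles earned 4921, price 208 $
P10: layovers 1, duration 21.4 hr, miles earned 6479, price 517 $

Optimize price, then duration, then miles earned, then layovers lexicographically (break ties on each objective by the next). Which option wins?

First minimize price: best is 164, kept {P5, P6, P7, P8}.
Then minimize duration: best is 8.8, kept {P5, P6, P8}.
Then maximize miles earned: best is 5345, kept {P6}.

P6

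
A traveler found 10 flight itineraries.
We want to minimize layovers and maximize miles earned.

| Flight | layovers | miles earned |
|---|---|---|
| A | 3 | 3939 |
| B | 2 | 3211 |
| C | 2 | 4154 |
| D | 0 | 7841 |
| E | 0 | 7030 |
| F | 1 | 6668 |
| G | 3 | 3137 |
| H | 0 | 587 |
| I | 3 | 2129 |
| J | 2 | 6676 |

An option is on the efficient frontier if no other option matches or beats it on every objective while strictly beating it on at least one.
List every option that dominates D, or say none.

none

A: worse on layovers (3 vs 0).
B: worse on layovers (2 vs 0).
C: worse on layovers (2 vs 0).
E: worse on miles earned (7030 vs 7841).
F: worse on layovers (1 vs 0).
G: worse on layovers (3 vs 0).
H: worse on miles earned (587 vs 7841).
I: worse on layovers (3 vs 0).
J: worse on layovers (2 vs 0).
No option dominates D.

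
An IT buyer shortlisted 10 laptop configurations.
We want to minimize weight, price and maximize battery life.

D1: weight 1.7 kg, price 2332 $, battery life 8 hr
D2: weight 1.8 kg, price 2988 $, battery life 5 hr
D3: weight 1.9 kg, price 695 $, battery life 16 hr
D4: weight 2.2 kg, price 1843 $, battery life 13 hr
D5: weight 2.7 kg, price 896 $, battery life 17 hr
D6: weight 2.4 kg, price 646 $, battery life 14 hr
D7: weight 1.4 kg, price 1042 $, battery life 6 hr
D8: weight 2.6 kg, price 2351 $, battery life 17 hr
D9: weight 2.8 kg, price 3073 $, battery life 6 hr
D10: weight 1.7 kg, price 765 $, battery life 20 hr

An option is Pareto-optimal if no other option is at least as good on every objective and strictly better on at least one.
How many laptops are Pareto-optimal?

D1: dominated by D10 (weight 1.7≤1.7, price 765≤2332, battery life 20≥8).
D2: dominated by D1 (weight 1.7≤1.8, price 2332≤2988, battery life 8≥5).
D3: not dominated.
D4: dominated by D3 (weight 1.9≤2.2, price 695≤1843, battery life 16≥13).
D5: dominated by D10 (weight 1.7≤2.7, price 765≤896, battery life 20≥17).
D6: not dominated (best price).
D7: not dominated (best weight).
D8: dominated by D10 (weight 1.7≤2.6, price 765≤2351, battery life 20≥17).
D9: dominated by D1 (weight 1.7≤2.8, price 2332≤3073, battery life 8≥6).
D10: not dominated (best battery life).
Pareto-optimal: D3, D6, D7, D10 → 4.

4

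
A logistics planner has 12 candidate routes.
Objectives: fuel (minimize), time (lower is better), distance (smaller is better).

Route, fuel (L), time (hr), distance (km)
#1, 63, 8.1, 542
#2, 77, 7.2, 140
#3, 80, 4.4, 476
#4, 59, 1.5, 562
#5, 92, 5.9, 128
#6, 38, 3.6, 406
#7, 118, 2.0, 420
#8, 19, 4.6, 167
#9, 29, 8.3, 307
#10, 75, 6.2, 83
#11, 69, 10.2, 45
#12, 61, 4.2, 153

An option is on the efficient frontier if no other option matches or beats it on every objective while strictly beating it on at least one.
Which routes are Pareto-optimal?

#1: dominated by #6 (fuel 38≤63, time 3.6≤8.1, distance 406≤542).
#2: dominated by #10 (fuel 75≤77, time 6.2≤7.2, distance 83≤140).
#3: dominated by #6 (fuel 38≤80, time 3.6≤4.4, distance 406≤476).
#4: not dominated (best time).
#5: not dominated.
#6: not dominated.
#7: not dominated.
#8: not dominated (best fuel).
#9: dominated by #8 (fuel 19≤29, time 4.6≤8.3, distance 167≤307).
#10: not dominated.
#11: not dominated (best distance).
#12: not dominated.

#4, #5, #6, #7, #8, #10, #11, #12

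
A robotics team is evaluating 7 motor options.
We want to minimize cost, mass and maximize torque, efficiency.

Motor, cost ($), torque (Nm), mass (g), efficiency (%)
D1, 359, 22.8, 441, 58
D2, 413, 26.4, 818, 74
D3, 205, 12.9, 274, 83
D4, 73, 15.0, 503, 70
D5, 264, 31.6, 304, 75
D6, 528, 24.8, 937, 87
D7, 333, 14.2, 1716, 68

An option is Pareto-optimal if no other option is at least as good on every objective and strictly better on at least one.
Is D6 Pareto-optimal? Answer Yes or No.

D1: worse on torque (22.8 vs 24.8).
D2: worse on efficiency (74 vs 87).
D3: worse on torque (12.9 vs 24.8).
D4: worse on torque (15.0 vs 24.8).
D5: worse on efficiency (75 vs 87).
D7: worse on torque (14.2 vs 24.8).
No option is at least as good as D6 on every objective and strictly better on one.

Yes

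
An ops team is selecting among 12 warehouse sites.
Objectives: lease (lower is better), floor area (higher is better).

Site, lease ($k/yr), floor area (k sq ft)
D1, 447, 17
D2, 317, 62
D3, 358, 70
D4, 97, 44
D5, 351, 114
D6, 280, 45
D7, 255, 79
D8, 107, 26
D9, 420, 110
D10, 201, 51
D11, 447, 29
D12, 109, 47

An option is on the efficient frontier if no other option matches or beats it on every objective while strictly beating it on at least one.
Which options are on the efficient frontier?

D4, D5, D7, D10, D12

D1: dominated by D2 (lease 317≤447, floor area 62≥17).
D2: dominated by D7 (lease 255≤317, floor area 79≥62).
D3: dominated by D5 (lease 351≤358, floor area 114≥70).
D4: not dominated (best lease).
D5: not dominated (best floor area).
D6: dominated by D7 (lease 255≤280, floor area 79≥45).
D7: not dominated.
D8: dominated by D4 (lease 97≤107, floor area 44≥26).
D9: dominated by D5 (lease 351≤420, floor area 114≥110).
D10: not dominated.
D11: dominated by D2 (lease 317≤447, floor area 62≥29).
D12: not dominated.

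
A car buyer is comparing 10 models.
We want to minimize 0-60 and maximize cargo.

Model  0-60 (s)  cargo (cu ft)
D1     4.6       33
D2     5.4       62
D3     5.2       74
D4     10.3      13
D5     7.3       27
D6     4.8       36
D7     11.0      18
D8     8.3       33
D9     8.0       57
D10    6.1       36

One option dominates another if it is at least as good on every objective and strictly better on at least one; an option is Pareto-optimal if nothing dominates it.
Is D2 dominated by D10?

D10 vs D2: D10 is worse on 0-60 (6.1 vs 5.4), so it does not dominate D2.

No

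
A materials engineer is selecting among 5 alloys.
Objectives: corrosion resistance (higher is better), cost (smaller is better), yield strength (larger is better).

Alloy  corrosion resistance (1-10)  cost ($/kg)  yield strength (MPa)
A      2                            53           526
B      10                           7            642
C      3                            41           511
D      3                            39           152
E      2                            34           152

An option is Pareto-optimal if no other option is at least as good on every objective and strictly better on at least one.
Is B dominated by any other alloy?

A: worse on corrosion resistance (2 vs 10).
C: worse on corrosion resistance (3 vs 10).
D: worse on corrosion resistance (3 vs 10).
E: worse on corrosion resistance (2 vs 10).
No option is at least as good as B on every objective and strictly better on one.

No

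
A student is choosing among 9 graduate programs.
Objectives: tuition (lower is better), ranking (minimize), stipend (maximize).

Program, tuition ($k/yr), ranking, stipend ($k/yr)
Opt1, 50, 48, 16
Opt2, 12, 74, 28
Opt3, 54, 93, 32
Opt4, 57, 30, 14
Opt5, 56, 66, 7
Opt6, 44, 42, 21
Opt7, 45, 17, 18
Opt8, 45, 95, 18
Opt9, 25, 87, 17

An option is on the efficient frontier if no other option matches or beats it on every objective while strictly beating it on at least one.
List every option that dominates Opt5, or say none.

Opt1, Opt6, Opt7

Opt1: tuition 50≤56, ranking 48≤66, stipend 16≥7 — dominates Opt5.
Opt6: tuition 44≤56, ranking 42≤66, stipend 21≥7 — dominates Opt5.
Opt7: tuition 45≤56, ranking 17≤66, stipend 18≥7 — dominates Opt5.
Others (Opt2, Opt3, Opt4, Opt8, Opt9) are each worse than Opt5 on at least one objective.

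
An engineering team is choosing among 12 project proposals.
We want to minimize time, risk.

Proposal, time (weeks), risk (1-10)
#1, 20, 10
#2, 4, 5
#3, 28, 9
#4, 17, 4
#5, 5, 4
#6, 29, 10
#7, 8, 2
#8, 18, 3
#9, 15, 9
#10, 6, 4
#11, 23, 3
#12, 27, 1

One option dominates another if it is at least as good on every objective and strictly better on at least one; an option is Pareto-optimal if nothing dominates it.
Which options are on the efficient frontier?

#2, #5, #7, #12

#1: dominated by #2 (time 4≤20, risk 5≤10).
#2: not dominated (best time).
#3: dominated by #2 (time 4≤28, risk 5≤9).
#4: dominated by #5 (time 5≤17, risk 4≤4).
#5: not dominated.
#6: dominated by #1 (time 20≤29, risk 10≤10).
#7: not dominated.
#8: dominated by #7 (time 8≤18, risk 2≤3).
#9: dominated by #2 (time 4≤15, risk 5≤9).
#10: dominated by #5 (time 5≤6, risk 4≤4).
#11: dominated by #7 (time 8≤23, risk 2≤3).
#12: not dominated (best risk).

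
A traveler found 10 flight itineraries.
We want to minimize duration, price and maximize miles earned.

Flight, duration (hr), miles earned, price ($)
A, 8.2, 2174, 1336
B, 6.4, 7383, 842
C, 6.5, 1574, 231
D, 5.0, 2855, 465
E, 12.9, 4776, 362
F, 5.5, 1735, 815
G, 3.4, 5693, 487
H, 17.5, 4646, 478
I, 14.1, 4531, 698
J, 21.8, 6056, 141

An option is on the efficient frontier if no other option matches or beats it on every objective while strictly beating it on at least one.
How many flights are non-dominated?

A: dominated by B (duration 6.4≤8.2, miles earned 7383≥2174, price 842≤1336).
B: not dominated (best miles earned).
C: not dominated.
D: not dominated.
E: not dominated.
F: dominated by D (duration 5.0≤5.5, miles earned 2855≥1735, price 465≤815).
G: not dominated (best duration).
H: dominated by E (duration 12.9≤17.5, miles earned 4776≥4646, price 362≤478).
I: dominated by E (duration 12.9≤14.1, miles earned 4776≥4531, price 362≤698).
J: not dominated (best price).
Pareto-optimal: B, C, D, E, G, J → 6.

6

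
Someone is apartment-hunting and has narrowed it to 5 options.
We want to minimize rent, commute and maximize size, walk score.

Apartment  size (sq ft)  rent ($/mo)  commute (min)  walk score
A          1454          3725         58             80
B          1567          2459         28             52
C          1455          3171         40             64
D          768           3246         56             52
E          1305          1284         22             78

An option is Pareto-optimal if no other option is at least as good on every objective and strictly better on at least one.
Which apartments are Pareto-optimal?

A, B, C, E

A: not dominated (best walk score).
B: not dominated (best size).
C: not dominated.
D: dominated by B (size 1567≥768, rent 2459≤3246, commute 28≤56, walk score 52≥52).
E: not dominated (best rent).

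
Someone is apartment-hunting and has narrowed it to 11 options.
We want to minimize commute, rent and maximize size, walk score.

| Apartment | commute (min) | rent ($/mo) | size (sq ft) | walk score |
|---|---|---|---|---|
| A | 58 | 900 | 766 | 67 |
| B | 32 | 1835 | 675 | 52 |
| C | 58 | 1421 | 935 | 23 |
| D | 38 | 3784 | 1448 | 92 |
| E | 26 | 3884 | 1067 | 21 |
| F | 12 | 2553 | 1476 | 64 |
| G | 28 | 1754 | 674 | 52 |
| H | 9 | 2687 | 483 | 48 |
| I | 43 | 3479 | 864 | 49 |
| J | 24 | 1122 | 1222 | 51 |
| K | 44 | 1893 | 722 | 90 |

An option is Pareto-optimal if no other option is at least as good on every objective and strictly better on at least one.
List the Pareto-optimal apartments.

A: not dominated (best rent).
B: not dominated.
C: dominated by J (commute 24≤58, rent 1122≤1421, size 1222≥935, walk score 51≥23).
D: not dominated (best walk score).
E: dominated by F (commute 12≤26, rent 2553≤3884, size 1476≥1067, walk score 64≥21).
F: not dominated (best size).
G: not dominated.
H: not dominated (best commute).
I: dominated by F (commute 12≤43, rent 2553≤3479, size 1476≥864, walk score 64≥49).
J: not dominated.
K: not dominated.

A, B, D, F, G, H, J, K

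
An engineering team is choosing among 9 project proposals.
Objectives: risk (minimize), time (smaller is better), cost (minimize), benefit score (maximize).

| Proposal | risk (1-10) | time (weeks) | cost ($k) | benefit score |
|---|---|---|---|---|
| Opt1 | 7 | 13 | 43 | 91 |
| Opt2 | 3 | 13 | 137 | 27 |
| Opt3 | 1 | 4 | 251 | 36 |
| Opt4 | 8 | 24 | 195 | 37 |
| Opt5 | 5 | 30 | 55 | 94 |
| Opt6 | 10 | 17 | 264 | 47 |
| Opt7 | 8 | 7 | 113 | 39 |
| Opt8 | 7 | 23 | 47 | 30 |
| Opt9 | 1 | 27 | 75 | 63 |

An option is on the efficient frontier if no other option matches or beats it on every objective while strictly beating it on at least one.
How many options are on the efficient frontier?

6

Opt1: not dominated (best cost).
Opt2: not dominated.
Opt3: not dominated (best time).
Opt4: dominated by Opt1 (risk 7≤8, time 13≤24, cost 43≤195, benefit score 91≥37).
Opt5: not dominated (best benefit score).
Opt6: dominated by Opt1 (risk 7≤10, time 13≤17, cost 43≤264, benefit score 91≥47).
Opt7: not dominated.
Opt8: dominated by Opt1 (risk 7≤7, time 13≤23, cost 43≤47, benefit score 91≥30).
Opt9: not dominated.
Pareto-optimal: Opt1, Opt2, Opt3, Opt5, Opt7, Opt9 → 6.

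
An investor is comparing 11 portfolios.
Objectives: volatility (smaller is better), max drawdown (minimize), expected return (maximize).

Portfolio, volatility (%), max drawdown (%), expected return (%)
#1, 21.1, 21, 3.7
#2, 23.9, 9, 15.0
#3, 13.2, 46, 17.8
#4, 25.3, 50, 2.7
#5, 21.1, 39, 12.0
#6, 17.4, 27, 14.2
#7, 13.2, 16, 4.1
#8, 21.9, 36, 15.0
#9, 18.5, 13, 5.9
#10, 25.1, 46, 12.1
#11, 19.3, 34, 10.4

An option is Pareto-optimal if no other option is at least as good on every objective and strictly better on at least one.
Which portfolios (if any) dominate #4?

#1: volatility 21.1≤25.3, max drawdown 21≤50, expected return 3.7≥2.7 — dominates #4.
#2: volatility 23.9≤25.3, max drawdown 9≤50, expected return 15.0≥2.7 — dominates #4.
#3: volatility 13.2≤25.3, max drawdown 46≤50, expected return 17.8≥2.7 — dominates #4.
#5: volatility 21.1≤25.3, max drawdown 39≤50, expected return 12.0≥2.7 — dominates #4.
#6: volatility 17.4≤25.3, max drawdown 27≤50, expected return 14.2≥2.7 — dominates #4.
#7: volatility 13.2≤25.3, max drawdown 16≤50, expected return 4.1≥2.7 — dominates #4.
#8: volatility 21.9≤25.3, max drawdown 36≤50, expected return 15.0≥2.7 — dominates #4.
#9: volatility 18.5≤25.3, max drawdown 13≤50, expected return 5.9≥2.7 — dominates #4.
#10: volatility 25.1≤25.3, max drawdown 46≤50, expected return 12.1≥2.7 — dominates #4.
#11: volatility 19.3≤25.3, max drawdown 34≤50, expected return 10.4≥2.7 — dominates #4.

#1, #2, #3, #5, #6, #7, #8, #9, #10, #11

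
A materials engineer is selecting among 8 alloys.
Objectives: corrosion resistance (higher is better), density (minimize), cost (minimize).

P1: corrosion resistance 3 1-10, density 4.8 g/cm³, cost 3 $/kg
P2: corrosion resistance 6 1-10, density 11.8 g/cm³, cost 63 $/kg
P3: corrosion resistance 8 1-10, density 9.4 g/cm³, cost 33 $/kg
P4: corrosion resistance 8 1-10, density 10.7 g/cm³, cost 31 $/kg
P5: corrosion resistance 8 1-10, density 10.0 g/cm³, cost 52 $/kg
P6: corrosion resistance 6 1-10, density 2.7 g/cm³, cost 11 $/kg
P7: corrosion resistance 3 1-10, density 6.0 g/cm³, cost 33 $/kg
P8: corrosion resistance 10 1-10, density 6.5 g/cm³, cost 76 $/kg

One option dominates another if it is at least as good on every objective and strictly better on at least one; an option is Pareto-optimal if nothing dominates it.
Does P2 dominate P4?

No

P2 vs P4: P2 is worse on corrosion resistance (6 vs 8), so it does not dominate P4.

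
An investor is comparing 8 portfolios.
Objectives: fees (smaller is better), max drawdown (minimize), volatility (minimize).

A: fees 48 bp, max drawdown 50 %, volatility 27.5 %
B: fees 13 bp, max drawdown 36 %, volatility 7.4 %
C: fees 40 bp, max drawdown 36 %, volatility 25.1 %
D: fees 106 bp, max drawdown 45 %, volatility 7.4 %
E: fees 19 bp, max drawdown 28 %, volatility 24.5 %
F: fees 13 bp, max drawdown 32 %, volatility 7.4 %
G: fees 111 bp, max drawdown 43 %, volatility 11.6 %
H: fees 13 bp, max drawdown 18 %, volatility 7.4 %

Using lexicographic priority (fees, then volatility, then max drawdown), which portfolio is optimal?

First minimize fees: best is 13, kept {B, F, H}.
Then minimize volatility: best is 7.4, kept {B, F, H}.
Then minimize max drawdown: best is 18, kept {H}.

H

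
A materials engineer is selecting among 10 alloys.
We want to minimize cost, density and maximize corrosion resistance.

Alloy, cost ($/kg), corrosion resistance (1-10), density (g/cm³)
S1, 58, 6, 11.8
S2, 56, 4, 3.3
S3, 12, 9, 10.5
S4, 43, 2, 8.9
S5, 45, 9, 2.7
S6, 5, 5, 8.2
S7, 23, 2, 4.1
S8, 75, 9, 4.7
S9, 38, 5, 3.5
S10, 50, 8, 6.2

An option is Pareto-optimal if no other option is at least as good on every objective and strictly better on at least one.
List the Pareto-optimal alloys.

S1: dominated by S3 (cost 12≤58, corrosion resistance 9≥6, density 10.5≤11.8).
S2: dominated by S5 (cost 45≤56, corrosion resistance 9≥4, density 2.7≤3.3).
S3: not dominated.
S4: dominated by S6 (cost 5≤43, corrosion resistance 5≥2, density 8.2≤8.9).
S5: not dominated (best density).
S6: not dominated (best cost).
S7: not dominated.
S8: dominated by S5 (cost 45≤75, corrosion resistance 9≥9, density 2.7≤4.7).
S9: not dominated.
S10: dominated by S5 (cost 45≤50, corrosion resistance 9≥8, density 2.7≤6.2).

S3, S5, S6, S7, S9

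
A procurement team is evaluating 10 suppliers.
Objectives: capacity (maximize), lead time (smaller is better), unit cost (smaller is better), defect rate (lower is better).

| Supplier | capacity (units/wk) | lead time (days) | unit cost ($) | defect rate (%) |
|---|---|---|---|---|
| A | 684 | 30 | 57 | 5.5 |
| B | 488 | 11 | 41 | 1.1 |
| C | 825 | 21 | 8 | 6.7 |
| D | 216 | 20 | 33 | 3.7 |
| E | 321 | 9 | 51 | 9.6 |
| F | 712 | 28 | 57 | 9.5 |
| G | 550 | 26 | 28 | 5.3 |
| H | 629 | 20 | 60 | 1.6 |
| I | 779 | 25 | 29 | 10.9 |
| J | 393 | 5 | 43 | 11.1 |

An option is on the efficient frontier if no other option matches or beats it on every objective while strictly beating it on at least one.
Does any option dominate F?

Yes

C vs F: capacity 825≥712, lead time 21≤28, unit cost 8≤57, defect rate 6.7≤9.5 — C is at least as good on every objective and strictly better on at least one, so C dominates F.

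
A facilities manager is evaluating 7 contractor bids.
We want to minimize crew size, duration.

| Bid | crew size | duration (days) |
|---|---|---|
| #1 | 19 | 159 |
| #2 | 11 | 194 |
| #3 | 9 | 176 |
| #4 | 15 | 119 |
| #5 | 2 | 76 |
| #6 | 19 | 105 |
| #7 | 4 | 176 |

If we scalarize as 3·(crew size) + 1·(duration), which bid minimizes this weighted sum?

#1: 3·19 + 1·159 = 216
#2: 3·11 + 1·194 = 227
#3: 3·9 + 1·176 = 203
#4: 3·15 + 1·119 = 164
#5: 3·2 + 1·76 = 82
#6: 3·19 + 1·105 = 162
#7: 3·4 + 1·176 = 188
Lowest: #5 at 82.

#5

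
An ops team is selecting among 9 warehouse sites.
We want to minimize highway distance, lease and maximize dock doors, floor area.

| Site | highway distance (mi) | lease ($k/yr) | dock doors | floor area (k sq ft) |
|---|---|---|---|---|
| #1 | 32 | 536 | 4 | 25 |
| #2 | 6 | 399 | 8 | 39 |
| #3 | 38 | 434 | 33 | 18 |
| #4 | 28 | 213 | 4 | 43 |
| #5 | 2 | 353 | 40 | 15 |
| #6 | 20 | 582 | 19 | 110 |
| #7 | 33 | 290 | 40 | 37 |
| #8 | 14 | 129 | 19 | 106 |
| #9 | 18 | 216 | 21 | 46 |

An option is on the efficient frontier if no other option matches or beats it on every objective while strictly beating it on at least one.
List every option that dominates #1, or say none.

#2: highway distance 6≤32, lease 399≤536, dock doors 8≥4, floor area 39≥25 — dominates #1.
#4: highway distance 28≤32, lease 213≤536, dock doors 4≥4, floor area 43≥25 — dominates #1.
#8: highway distance 14≤32, lease 129≤536, dock doors 19≥4, floor area 106≥25 — dominates #1.
#9: highway distance 18≤32, lease 216≤536, dock doors 21≥4, floor area 46≥25 — dominates #1.
Others (#3, #5, #6, #7) are each worse than #1 on at least one objective.

#2, #4, #8, #9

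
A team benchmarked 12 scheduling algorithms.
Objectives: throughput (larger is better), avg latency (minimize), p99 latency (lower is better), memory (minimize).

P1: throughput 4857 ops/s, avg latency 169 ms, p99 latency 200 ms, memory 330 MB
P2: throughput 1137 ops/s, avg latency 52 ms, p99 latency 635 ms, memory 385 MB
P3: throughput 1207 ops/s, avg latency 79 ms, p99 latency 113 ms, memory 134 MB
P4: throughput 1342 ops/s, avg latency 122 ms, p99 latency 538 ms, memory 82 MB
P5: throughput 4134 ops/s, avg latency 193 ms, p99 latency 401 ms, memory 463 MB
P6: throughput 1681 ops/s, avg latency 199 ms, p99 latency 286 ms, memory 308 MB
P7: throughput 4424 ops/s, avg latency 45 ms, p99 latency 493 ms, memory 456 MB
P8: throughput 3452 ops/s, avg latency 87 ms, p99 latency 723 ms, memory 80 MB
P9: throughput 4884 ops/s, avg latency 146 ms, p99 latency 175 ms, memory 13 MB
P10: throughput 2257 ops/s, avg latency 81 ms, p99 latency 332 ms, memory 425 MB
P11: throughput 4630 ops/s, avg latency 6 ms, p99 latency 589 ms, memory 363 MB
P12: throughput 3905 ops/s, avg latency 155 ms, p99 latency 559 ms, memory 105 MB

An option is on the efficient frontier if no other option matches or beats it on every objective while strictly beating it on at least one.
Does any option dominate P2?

Yes

P11 vs P2: throughput 4630≥1137, avg latency 6≤52, p99 latency 589≤635, memory 363≤385 — P11 is at least as good on every objective and strictly better on at least one, so P11 dominates P2.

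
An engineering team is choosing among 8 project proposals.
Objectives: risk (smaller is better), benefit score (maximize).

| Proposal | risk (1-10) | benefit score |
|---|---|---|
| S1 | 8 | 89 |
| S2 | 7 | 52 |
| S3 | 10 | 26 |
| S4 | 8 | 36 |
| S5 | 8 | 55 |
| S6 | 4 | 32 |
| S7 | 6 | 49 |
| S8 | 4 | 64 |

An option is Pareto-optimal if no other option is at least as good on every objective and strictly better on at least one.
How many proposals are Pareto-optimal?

S1: not dominated (best benefit score).
S2: dominated by S8 (risk 4≤7, benefit score 64≥52).
S3: dominated by S1 (risk 8≤10, benefit score 89≥26).
S4: dominated by S1 (risk 8≤8, benefit score 89≥36).
S5: dominated by S1 (risk 8≤8, benefit score 89≥55).
S6: dominated by S8 (risk 4≤4, benefit score 64≥32).
S7: dominated by S8 (risk 4≤6, benefit score 64≥49).
S8: not dominated.
Pareto-optimal: S1, S8 → 2.

2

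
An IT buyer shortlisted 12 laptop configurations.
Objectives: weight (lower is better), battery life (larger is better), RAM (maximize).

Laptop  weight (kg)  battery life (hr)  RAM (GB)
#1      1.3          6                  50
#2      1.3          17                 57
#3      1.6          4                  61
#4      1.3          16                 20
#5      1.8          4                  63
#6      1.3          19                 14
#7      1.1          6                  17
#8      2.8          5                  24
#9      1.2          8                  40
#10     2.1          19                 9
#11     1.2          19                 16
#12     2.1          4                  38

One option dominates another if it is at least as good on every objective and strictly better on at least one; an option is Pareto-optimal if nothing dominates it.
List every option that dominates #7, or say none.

none

#1: worse on weight (1.3 vs 1.1).
#2: worse on weight (1.3 vs 1.1).
#3: worse on weight (1.6 vs 1.1).
#4: worse on weight (1.3 vs 1.1).
#5: worse on weight (1.8 vs 1.1).
#6: worse on weight (1.3 vs 1.1).
#8: worse on weight (2.8 vs 1.1).
#9: worse on weight (1.2 vs 1.1).
#10: worse on weight (2.1 vs 1.1).
#11: worse on weight (1.2 vs 1.1).
#12: worse on weight (2.1 vs 1.1).
No option dominates #7.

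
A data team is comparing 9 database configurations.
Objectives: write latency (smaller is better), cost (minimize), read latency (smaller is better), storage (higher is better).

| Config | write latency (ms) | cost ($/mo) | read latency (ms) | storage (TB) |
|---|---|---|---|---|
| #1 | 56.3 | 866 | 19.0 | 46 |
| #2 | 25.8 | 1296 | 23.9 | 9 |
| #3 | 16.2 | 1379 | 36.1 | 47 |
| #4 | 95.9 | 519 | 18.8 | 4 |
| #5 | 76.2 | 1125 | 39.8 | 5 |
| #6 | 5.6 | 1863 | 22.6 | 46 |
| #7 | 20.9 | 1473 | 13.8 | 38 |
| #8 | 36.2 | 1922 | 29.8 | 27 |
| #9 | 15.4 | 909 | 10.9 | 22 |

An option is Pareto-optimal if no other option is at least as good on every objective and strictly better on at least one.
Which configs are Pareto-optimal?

#1: not dominated.
#2: dominated by #9 (write latency 15.4≤25.8, cost 909≤1296, read latency 10.9≤23.9, storage 22≥9).
#3: not dominated (best storage).
#4: not dominated (best cost).
#5: dominated by #1 (write latency 56.3≤76.2, cost 866≤1125, read latency 19.0≤39.8, storage 46≥5).
#6: not dominated (best write latency).
#7: not dominated.
#8: dominated by #6 (write latency 5.6≤36.2, cost 1863≤1922, read latency 22.6≤29.8, storage 46≥27).
#9: not dominated (best read latency).

#1, #3, #4, #6, #7, #9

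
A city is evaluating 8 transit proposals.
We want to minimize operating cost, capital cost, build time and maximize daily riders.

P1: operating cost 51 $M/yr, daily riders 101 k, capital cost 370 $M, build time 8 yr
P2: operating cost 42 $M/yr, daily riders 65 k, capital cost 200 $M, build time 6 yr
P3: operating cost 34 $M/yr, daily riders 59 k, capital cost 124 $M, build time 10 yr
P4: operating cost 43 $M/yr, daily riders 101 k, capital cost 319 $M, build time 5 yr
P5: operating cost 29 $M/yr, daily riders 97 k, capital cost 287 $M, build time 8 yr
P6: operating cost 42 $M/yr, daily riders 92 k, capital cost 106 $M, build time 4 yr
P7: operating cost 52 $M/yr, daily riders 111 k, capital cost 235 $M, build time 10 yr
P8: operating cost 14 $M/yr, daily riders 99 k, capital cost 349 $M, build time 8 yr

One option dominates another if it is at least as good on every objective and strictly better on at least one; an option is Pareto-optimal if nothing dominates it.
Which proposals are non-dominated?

P1: dominated by P4 (operating cost 43≤51, daily riders 101≥101, capital cost 319≤370, build time 5≤8).
P2: dominated by P6 (operating cost 42≤42, daily riders 92≥65, capital cost 106≤200, build time 4≤6).
P3: not dominated.
P4: not dominated.
P5: not dominated.
P6: not dominated (best capital cost).
P7: not dominated (best daily riders).
P8: not dominated (best operating cost).

P3, P4, P5, P6, P7, P8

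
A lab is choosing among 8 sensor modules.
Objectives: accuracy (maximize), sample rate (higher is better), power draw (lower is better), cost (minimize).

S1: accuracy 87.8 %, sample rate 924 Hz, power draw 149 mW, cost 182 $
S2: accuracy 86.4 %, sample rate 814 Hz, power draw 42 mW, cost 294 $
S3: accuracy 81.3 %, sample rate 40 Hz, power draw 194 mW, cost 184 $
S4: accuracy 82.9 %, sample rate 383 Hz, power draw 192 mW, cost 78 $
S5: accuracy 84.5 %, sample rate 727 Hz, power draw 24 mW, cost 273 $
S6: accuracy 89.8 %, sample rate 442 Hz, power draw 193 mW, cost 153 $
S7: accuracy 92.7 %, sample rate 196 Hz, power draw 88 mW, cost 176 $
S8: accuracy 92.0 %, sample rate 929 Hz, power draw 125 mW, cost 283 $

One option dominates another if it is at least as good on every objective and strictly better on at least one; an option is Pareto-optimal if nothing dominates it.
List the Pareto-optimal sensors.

S1: not dominated.
S2: not dominated.
S3: dominated by S1 (accuracy 87.8≥81.3, sample rate 924≥40, power draw 149≤194, cost 182≤184).
S4: not dominated (best cost).
S5: not dominated (best power draw).
S6: not dominated.
S7: not dominated (best accuracy).
S8: not dominated (best sample rate).

S1, S2, S4, S5, S6, S7, S8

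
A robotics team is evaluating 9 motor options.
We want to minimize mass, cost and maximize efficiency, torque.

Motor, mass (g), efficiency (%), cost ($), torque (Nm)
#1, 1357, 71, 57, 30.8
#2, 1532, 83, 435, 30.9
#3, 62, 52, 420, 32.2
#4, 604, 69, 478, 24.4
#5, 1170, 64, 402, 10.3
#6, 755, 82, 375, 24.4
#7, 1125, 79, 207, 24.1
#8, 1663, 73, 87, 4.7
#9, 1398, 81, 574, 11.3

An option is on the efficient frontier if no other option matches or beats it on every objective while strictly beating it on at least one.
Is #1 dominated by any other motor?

No

#2: worse on mass (1532 vs 1357).
#3: worse on efficiency (52 vs 71).
#4: worse on efficiency (69 vs 71).
#5: worse on efficiency (64 vs 71).
#6: worse on cost (375 vs 57).
#7: worse on cost (207 vs 57).
#8: worse on mass (1663 vs 1357).
#9: worse on mass (1398 vs 1357).
No option is at least as good as #1 on every objective and strictly better on one.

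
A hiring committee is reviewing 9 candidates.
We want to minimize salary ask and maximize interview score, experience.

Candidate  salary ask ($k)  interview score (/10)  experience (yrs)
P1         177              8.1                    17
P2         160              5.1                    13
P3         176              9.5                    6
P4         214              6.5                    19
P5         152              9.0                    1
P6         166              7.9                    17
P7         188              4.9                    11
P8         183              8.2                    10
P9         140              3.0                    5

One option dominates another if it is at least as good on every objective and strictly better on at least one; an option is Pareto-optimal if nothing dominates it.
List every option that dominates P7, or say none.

P1: salary ask 177≤188, interview score 8.1≥4.9, experience 17≥11 — dominates P7.
P2: salary ask 160≤188, interview score 5.1≥4.9, experience 13≥11 — dominates P7.
P6: salary ask 166≤188, interview score 7.9≥4.9, experience 17≥11 — dominates P7.
Others (P3, P4, P5, P8, P9) are each worse than P7 on at least one objective.

P1, P2, P6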